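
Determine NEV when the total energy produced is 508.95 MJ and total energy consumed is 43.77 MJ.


NEV = E_out - E_in
= 508.95 - 43.77
= 465.1800 MJ

465.1800 MJ


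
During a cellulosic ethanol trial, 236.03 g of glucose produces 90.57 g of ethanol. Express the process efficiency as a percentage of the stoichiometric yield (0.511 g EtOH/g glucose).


Fermentation efficiency = (actual / (0.511 * glucose)) * 100
= (90.57 / (0.511 * 236.03)) * 100
= 75.0924%

75.0924%


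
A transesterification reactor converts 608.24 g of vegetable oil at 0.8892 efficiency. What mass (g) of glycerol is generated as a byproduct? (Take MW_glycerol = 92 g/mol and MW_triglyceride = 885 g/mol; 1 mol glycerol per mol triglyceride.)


glycerol = oil * conv * (92/885)
= 608.24 * 0.8892 * 92 / 885
= 56.2236 g

56.2236 g


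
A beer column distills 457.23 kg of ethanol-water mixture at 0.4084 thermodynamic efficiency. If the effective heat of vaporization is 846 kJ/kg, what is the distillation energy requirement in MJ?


E = m * 846 / (eta * 1000)
= 457.23 * 846 / (0.4084 * 1000)
= 947.1513 MJ

947.1513 MJ


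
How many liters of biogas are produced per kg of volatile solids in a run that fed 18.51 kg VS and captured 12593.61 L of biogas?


Y = V / VS
= 12593.61 / 18.51
= 680.3679 L/kg VS

680.3679 L/kg VS


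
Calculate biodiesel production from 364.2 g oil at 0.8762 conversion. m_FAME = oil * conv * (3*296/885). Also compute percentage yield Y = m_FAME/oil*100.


m_FAME = oil * conv * (3 * 296 / 885) = oil * conv * (888/885)
= 364.2 * 0.8762 * 888 / 885
= 320.1938 g
Y = m_FAME / oil * 100 = conv * (888/885) * 100
= 0.8762 * 888 / 885 * 100
= 87.92%

320.1938 g FAME; Y = 87.92%


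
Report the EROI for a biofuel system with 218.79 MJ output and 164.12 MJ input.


EROI = E_out / E_in
= 218.79 / 164.12
= 1.3331

1.3331


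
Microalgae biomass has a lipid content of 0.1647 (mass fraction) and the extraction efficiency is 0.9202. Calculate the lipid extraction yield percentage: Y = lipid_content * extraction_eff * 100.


Y = lipid_content * extraction_eff * 100
= 0.1647 * 0.9202 * 100
= 15.1557%

15.1557%


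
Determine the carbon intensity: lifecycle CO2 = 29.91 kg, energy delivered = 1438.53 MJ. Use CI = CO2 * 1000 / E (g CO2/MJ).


CI = CO2 * 1000 / E
= 29.91 * 1000 / 1438.53
= 20.7921 g CO2/MJ

20.7921 g CO2/MJ


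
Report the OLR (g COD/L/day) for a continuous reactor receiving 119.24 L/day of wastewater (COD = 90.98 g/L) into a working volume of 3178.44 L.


OLR = Q * S / V
= 119.24 * 90.98 / 3178.44
= 3.4131 g/L/day

3.4131 g/L/day


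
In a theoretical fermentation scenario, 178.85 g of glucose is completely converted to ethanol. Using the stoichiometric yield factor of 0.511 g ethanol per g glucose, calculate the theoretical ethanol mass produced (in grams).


Theoretical ethanol yield: m_EtOH = 0.511 * m_glucose
m_EtOH = 0.511 * 178.85 = 91.3923 g

91.3923 g


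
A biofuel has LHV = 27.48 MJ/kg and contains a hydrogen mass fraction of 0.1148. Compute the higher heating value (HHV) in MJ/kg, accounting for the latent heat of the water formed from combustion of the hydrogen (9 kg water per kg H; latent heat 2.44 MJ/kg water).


HHV = LHV + H_frac * 9 * 2.44
= 27.48 + 0.1148 * 9 * 2.44
= 30.0010 MJ/kg

30.0010 MJ/kg


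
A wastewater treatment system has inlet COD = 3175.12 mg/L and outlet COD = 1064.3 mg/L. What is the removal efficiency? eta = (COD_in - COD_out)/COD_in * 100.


eta = (COD_in - COD_out) / COD_in * 100
= (3175.12 - 1064.3) / 3175.12 * 100
= 66.4800%

66.4800%


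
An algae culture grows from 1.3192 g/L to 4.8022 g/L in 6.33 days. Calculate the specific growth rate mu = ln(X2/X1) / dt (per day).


mu = ln(X2/X1) / dt
= ln(4.8022/1.3192) / 6.33
= 0.2041 per day

0.2041 per day


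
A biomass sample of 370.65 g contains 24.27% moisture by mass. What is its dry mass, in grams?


Wd = Ww * (1 - MC/100)
= 370.65 * (1 - 24.27/100)
= 280.6932 g

280.6932 g


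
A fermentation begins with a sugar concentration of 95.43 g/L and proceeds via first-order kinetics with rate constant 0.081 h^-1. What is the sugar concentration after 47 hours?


S = S0 * exp(-k * t)
S = 95.43 * exp(-0.081 * 47)
S = 2.1200 g/L

2.1200 g/L


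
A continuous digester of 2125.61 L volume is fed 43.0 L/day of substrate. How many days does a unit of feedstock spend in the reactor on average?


HRT = V / Q
= 2125.61 / 43.0
= 49.4328 days

49.4328 days


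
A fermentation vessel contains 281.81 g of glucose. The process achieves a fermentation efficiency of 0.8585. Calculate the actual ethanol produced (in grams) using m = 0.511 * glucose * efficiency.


Actual ethanol: m = 0.511 * 281.81 * 0.8585
m = 123.6282 g

123.6282 g


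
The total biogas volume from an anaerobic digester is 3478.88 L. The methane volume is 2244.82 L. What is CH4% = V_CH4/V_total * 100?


CH4% = V_CH4 / V_total * 100
= 2244.82 / 3478.88 * 100
= 64.5271%

64.5271%


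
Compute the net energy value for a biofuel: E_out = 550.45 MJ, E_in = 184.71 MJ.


NEV = E_out - E_in
= 550.45 - 184.71
= 365.7400 MJ

365.7400 MJ


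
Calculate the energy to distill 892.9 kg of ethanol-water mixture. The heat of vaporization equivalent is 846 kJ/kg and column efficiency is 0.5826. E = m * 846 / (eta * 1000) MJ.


E = m * 846 / (eta * 1000)
= 892.9 * 846 / (0.5826 * 1000)
= 1296.5901 MJ

1296.5901 MJ


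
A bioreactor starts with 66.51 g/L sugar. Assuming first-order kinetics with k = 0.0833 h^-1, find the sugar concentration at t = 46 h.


S = S0 * exp(-k * t)
S = 66.51 * exp(-0.0833 * 46)
S = 1.4413 g/L

1.4413 g/L


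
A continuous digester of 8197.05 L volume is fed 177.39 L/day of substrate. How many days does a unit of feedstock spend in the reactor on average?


HRT = V / Q
= 8197.05 / 177.39
= 46.2092 days

46.2092 days


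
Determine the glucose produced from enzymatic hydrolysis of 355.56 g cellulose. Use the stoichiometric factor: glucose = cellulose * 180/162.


glucose = cellulose * 180/162
= 355.56 * 180/162
= 395.0667 g

395.0667 g


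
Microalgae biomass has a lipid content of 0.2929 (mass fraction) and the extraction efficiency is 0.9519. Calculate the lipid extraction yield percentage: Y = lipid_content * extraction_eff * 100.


Y = lipid_content * extraction_eff * 100
= 0.2929 * 0.9519 * 100
= 27.8812%

27.8812%


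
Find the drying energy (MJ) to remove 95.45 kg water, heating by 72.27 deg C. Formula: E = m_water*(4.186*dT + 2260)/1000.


E = m_water * (4.186 * dT + 2260) / 1000
= 95.45 * (4.186 * 72.27 + 2260) / 1000
= 244.5927 MJ

244.5927 MJ


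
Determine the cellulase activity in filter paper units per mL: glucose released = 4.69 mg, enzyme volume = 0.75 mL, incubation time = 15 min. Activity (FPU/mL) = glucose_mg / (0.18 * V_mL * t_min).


Activity = glucose_mg / (0.18 mg/umol * V_mL * t_min)
= 4.69 / (0.18 * 0.75 * 15)
= 2.3160 FPU/mL

2.3160 FPU/mL


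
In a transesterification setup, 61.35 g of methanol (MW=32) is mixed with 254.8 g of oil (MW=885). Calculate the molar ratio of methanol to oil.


Molar ratio = n_MeOH / n_oil = (MeOH/32) / (oil/885) = (MeOH * 885) / (32 * oil)
= (61.35 * 885) / (32 * 254.8)
= 6.6590

6.6590


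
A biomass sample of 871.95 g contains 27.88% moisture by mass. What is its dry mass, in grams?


Wd = Ww * (1 - MC/100)
= 871.95 * (1 - 27.88/100)
= 628.8503 g

628.8503 g


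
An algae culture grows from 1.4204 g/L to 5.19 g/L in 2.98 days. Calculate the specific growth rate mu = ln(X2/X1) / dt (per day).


mu = ln(X2/X1) / dt
= ln(5.19/1.4204) / 2.98
= 0.4348 per day

0.4348 per day


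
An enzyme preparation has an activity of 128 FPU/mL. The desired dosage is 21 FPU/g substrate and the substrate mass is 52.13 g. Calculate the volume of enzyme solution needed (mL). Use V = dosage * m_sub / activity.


V = dosage * m_sub / activity
V = 21 * 52.13 / 128
V = 8.5526 mL

8.5526 mL


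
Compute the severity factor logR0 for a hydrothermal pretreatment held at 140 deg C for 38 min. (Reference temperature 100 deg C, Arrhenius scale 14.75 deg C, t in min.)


logR0 = log10(t * exp((T - 100) / 14.75))
= log10(38 * exp((140 - 100) / 14.75))
= 2.7575

2.7575


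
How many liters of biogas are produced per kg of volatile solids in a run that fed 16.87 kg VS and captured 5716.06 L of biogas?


Y = V / VS
= 5716.06 / 16.87
= 338.8299 L/kg VS

338.8299 L/kg VS


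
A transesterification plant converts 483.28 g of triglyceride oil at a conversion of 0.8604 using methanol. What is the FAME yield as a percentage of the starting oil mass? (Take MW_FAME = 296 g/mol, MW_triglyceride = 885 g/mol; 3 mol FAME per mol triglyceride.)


m_FAME = oil * conv * (3 * 296 / 885) = oil * conv * (888/885)
= 483.28 * 0.8604 * 888 / 885
= 417.2237 g
Y = m_FAME / oil * 100 = conv * (888/885) * 100
= 0.8604 * 888 / 885 * 100
= 86.33%

86.33%


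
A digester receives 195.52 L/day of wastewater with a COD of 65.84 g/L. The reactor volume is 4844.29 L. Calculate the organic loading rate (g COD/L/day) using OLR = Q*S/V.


OLR = Q * S / V
= 195.52 * 65.84 / 4844.29
= 2.6574 g/L/day

2.6574 g/L/day


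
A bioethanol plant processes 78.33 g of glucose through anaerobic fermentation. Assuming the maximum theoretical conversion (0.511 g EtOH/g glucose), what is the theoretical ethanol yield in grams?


Theoretical ethanol yield: m_EtOH = 0.511 * m_glucose
m_EtOH = 0.511 * 78.33 = 40.0266 g

40.0266 g


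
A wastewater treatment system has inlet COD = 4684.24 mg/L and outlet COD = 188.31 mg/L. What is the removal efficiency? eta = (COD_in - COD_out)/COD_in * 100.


eta = (COD_in - COD_out) / COD_in * 100
= (4684.24 - 188.31) / 4684.24 * 100
= 95.9799%

95.9799%


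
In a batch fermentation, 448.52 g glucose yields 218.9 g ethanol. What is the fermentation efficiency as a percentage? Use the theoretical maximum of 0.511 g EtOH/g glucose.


Fermentation efficiency = (actual / (0.511 * glucose)) * 100
= (218.9 / (0.511 * 448.52)) * 100
= 95.5087%

95.5087%


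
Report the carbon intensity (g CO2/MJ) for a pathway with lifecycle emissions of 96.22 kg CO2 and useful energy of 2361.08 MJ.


CI = CO2 * 1000 / E
= 96.22 * 1000 / 2361.08
= 40.7525 g CO2/MJ

40.7525 g CO2/MJ


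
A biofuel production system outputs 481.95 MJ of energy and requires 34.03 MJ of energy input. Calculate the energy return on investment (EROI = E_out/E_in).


EROI = E_out / E_in
= 481.95 / 34.03
= 14.1625

14.1625


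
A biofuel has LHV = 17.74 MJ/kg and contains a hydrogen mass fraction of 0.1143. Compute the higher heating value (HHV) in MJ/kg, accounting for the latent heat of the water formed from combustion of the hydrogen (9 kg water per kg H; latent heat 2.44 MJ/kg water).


HHV = LHV + H_frac * 9 * 2.44
= 17.74 + 0.1143 * 9 * 2.44
= 20.2500 MJ/kg

20.2500 MJ/kg


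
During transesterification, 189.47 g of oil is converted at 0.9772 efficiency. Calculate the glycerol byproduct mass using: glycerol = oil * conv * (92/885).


glycerol = oil * conv * (92/885)
= 189.47 * 0.9772 * 92 / 885
= 19.2472 g

19.2472 g


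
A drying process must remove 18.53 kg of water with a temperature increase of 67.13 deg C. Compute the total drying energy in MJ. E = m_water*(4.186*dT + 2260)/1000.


E = m_water * (4.186 * dT + 2260) / 1000
= 18.53 * (4.186 * 67.13 + 2260) / 1000
= 47.0848 MJ

47.0848 MJ


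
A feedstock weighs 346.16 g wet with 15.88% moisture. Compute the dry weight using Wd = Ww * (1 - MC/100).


Wd = Ww * (1 - MC/100)
= 346.16 * (1 - 15.88/100)
= 291.1898 g

291.1898 g


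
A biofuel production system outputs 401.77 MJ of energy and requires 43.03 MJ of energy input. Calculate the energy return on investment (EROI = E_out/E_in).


EROI = E_out / E_in
= 401.77 / 43.03
= 9.3370

9.3370


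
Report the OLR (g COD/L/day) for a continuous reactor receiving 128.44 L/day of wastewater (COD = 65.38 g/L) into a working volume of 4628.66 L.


OLR = Q * S / V
= 128.44 * 65.38 / 4628.66
= 1.8142 g/L/day

1.8142 g/L/day


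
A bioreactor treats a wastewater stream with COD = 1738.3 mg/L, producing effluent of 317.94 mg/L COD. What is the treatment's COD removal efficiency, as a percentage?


eta = (COD_in - COD_out) / COD_in * 100
= (1738.3 - 317.94) / 1738.3 * 100
= 81.7097%

81.7097%


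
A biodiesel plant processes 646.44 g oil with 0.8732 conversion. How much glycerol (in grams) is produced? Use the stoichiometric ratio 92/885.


glycerol = oil * conv * (92/885)
= 646.44 * 0.8732 * 92 / 885
= 58.6795 g

58.6795 g


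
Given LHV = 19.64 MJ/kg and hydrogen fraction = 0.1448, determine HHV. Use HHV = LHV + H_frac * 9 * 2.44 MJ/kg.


HHV = LHV + H_frac * 9 * 2.44
= 19.64 + 0.1448 * 9 * 2.44
= 22.8198 MJ/kg

22.8198 MJ/kg


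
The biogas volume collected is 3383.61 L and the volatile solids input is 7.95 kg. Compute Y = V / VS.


Y = V / VS
= 3383.61 / 7.95
= 425.6113 L/kg VS

425.6113 L/kg VS


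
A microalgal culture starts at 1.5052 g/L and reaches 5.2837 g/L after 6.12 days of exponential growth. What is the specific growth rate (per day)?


mu = ln(X2/X1) / dt
= ln(5.2837/1.5052) / 6.12
= 0.2052 per day

0.2052 per day


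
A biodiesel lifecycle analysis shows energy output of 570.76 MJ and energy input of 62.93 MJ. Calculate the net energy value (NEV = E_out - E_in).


NEV = E_out - E_in
= 570.76 - 62.93
= 507.8300 MJ

507.8300 MJ


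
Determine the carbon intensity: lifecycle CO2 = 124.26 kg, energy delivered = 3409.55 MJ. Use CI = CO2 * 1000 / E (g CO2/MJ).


CI = CO2 * 1000 / E
= 124.26 * 1000 / 3409.55
= 36.4447 g CO2/MJ

36.4447 g CO2/MJ


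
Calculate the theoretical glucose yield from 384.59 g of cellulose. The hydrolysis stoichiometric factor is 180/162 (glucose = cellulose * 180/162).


glucose = cellulose * 180/162
= 384.59 * 180/162
= 427.3222 g

427.3222 g


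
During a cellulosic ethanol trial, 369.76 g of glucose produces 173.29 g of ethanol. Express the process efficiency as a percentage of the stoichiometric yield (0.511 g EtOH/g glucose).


Fermentation efficiency = (actual / (0.511 * glucose)) * 100
= (173.29 / (0.511 * 369.76)) * 100
= 91.7134%

91.7134%


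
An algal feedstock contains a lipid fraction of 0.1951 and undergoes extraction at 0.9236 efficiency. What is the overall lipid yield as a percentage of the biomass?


Y = lipid_content * extraction_eff * 100
= 0.1951 * 0.9236 * 100
= 18.0194%

18.0194%


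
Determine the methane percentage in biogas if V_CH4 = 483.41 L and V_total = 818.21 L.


CH4% = V_CH4 / V_total * 100
= 483.41 / 818.21 * 100
= 59.0814%

59.0814%


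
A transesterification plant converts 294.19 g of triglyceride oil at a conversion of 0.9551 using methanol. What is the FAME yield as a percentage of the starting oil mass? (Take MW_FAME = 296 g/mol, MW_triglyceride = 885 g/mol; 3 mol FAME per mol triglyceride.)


m_FAME = oil * conv * (3 * 296 / 885) = oil * conv * (888/885)
= 294.19 * 0.9551 * 888 / 885
= 281.9333 g
Y = m_FAME / oil * 100 = conv * (888/885) * 100
= 0.9551 * 888 / 885 * 100
= 95.83%

95.83%


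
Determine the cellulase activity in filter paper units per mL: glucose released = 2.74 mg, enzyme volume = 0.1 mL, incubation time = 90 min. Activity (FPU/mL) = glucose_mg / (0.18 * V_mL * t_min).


Activity = glucose_mg / (0.18 mg/umol * V_mL * t_min)
= 2.74 / (0.18 * 0.1 * 90)
= 1.6914 FPU/mL

1.6914 FPU/mL


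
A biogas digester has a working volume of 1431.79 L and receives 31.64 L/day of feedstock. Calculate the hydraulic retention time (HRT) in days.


HRT = V / Q
= 1431.79 / 31.64
= 45.2525 days

45.2525 days


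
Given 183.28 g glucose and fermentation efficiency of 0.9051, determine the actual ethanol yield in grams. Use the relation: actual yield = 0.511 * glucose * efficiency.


Actual ethanol: m = 0.511 * 183.28 * 0.9051
m = 84.7681 g

84.7681 g


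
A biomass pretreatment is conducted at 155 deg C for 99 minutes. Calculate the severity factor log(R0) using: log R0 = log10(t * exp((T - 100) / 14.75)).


logR0 = log10(t * exp((T - 100) / 14.75))
= log10(99 * exp((155 - 100) / 14.75))
= 3.6150

3.6150


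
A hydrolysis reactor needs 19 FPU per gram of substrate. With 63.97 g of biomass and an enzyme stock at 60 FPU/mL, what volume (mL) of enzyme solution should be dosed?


V = dosage * m_sub / activity
V = 19 * 63.97 / 60
V = 20.2572 mL

20.2572 mL


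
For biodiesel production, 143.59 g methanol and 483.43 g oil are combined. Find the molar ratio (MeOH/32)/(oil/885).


Molar ratio = n_MeOH / n_oil = (MeOH/32) / (oil/885) = (MeOH * 885) / (32 * oil)
= (143.59 * 885) / (32 * 483.43)
= 8.2146

8.2146


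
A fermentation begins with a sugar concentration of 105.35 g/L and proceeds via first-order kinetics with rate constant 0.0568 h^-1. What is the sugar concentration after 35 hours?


S = S0 * exp(-k * t)
S = 105.35 * exp(-0.0568 * 35)
S = 14.4297 g/L

14.4297 g/L


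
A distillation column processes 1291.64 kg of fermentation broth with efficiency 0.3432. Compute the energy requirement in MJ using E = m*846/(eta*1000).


E = m * 846 / (eta * 1000)
= 1291.64 * 846 / (0.3432 * 1000)
= 3183.9378 MJ

3183.9378 MJ


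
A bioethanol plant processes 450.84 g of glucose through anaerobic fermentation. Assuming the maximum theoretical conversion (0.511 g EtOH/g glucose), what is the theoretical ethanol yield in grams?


Theoretical ethanol yield: m_EtOH = 0.511 * m_glucose
m_EtOH = 0.511 * 450.84 = 230.3792 g

230.3792 g


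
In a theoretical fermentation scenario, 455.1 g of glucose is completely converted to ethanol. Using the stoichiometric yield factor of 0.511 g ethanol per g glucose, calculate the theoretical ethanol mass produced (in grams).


Theoretical ethanol yield: m_EtOH = 0.511 * m_glucose
m_EtOH = 0.511 * 455.1 = 232.5561 g

232.5561 g


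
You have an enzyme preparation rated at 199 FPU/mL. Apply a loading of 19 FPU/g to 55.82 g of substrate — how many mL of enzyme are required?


V = dosage * m_sub / activity
V = 19 * 55.82 / 199
V = 5.3295 mL

5.3295 mL


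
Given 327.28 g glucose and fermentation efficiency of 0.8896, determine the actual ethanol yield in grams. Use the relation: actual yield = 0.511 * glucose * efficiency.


Actual ethanol: m = 0.511 * 327.28 * 0.8896
m = 148.7768 g

148.7768 g


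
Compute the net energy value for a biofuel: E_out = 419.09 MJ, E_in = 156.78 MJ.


NEV = E_out - E_in
= 419.09 - 156.78
= 262.3100 MJ

262.3100 MJ


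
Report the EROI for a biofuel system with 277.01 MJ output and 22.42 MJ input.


EROI = E_out / E_in
= 277.01 / 22.42
= 12.3555

12.3555


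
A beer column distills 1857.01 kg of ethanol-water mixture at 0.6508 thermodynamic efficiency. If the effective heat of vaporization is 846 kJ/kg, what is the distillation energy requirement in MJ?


E = m * 846 / (eta * 1000)
= 1857.01 * 846 / (0.6508 * 1000)
= 2413.9989 MJ

2413.9989 MJ


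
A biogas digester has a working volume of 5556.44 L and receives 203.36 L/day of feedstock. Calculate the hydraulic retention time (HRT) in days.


HRT = V / Q
= 5556.44 / 203.36
= 27.3232 days

27.3232 days


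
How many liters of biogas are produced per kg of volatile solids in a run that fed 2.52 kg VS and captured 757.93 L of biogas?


Y = V / VS
= 757.93 / 2.52
= 300.7659 L/kg VS

300.7659 L/kg VS


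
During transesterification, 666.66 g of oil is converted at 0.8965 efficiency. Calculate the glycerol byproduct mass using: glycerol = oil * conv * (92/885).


glycerol = oil * conv * (92/885)
= 666.66 * 0.8965 * 92 / 885
= 62.1297 g

62.1297 g


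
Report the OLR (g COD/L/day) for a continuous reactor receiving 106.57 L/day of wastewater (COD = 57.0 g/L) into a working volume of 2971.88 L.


OLR = Q * S / V
= 106.57 * 57.0 / 2971.88
= 2.0440 g/L/day

2.0440 g/L/day


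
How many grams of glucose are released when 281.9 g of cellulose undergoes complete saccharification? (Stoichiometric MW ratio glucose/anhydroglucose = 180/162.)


glucose = cellulose * 180/162
= 281.9 * 180/162
= 313.2222 g

313.2222 g


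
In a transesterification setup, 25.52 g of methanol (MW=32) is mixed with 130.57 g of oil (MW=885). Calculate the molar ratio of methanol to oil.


Molar ratio = n_MeOH / n_oil = (MeOH/32) / (oil/885) = (MeOH * 885) / (32 * oil)
= (25.52 * 885) / (32 * 130.57)
= 5.4054

5.4054


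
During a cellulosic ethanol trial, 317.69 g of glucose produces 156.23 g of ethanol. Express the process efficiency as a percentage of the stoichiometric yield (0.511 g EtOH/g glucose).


Fermentation efficiency = (actual / (0.511 * glucose)) * 100
= (156.23 / (0.511 * 317.69)) * 100
= 96.2365%

96.2365%


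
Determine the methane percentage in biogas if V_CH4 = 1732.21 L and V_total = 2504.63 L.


CH4% = V_CH4 / V_total * 100
= 1732.21 / 2504.63 * 100
= 69.1603%

69.1603%


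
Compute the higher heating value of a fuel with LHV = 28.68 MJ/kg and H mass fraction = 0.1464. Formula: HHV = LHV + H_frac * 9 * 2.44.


HHV = LHV + H_frac * 9 * 2.44
= 28.68 + 0.1464 * 9 * 2.44
= 31.8949 MJ/kg

31.8949 MJ/kg


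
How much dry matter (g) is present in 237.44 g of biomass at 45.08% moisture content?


Wd = Ww * (1 - MC/100)
= 237.44 * (1 - 45.08/100)
= 130.4020 g

130.4020 g


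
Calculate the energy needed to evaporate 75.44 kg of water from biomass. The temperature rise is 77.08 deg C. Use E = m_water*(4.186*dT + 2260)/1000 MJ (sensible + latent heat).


E = m_water * (4.186 * dT + 2260) / 1000
= 75.44 * (4.186 * 77.08 + 2260) / 1000
= 194.8356 MJ

194.8356 MJ


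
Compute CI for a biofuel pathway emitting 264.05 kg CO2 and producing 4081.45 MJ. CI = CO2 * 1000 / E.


CI = CO2 * 1000 / E
= 264.05 * 1000 / 4081.45
= 64.6951 g CO2/MJ

64.6951 g CO2/MJ


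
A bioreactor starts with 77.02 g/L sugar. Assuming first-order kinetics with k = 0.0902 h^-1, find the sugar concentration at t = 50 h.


S = S0 * exp(-k * t)
S = 77.02 * exp(-0.0902 * 50)
S = 0.8471 g/L

0.8471 g/L


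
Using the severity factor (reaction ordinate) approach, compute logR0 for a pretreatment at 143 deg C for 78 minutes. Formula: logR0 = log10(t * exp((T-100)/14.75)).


logR0 = log10(t * exp((T - 100) / 14.75))
= log10(78 * exp((143 - 100) / 14.75))
= 3.1582

3.1582


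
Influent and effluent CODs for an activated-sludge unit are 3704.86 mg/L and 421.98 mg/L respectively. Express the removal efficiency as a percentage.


eta = (COD_in - COD_out) / COD_in * 100
= (3704.86 - 421.98) / 3704.86 * 100
= 88.6101%

88.6101%


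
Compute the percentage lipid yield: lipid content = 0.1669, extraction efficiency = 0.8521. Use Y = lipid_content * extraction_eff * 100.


Y = lipid_content * extraction_eff * 100
= 0.1669 * 0.8521 * 100
= 14.2215%

14.2215%


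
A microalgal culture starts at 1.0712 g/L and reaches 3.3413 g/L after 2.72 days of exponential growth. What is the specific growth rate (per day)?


mu = ln(X2/X1) / dt
= ln(3.3413/1.0712) / 2.72
= 0.4182 per day

0.4182 per day


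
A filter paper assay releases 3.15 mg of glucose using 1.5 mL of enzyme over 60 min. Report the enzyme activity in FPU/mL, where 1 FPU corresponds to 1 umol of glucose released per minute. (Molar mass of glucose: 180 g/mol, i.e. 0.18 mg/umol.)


Activity = glucose_mg / (0.18 mg/umol * V_mL * t_min)
= 3.15 / (0.18 * 1.5 * 60)
= 0.1944 FPU/mL

0.1944 FPU/mL


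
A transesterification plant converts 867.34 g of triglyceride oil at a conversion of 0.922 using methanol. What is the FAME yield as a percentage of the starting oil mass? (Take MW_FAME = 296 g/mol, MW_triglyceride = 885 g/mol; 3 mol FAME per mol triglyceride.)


m_FAME = oil * conv * (3 * 296 / 885) = oil * conv * (888/885)
= 867.34 * 0.922 * 888 / 885
= 802.3983 g
Y = m_FAME / oil * 100 = conv * (888/885) * 100
= 0.922 * 888 / 885 * 100
= 92.51%

92.51%


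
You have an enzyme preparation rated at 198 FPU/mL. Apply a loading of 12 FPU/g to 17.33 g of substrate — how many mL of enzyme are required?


V = dosage * m_sub / activity
V = 12 * 17.33 / 198
V = 1.0503 mL

1.0503 mL


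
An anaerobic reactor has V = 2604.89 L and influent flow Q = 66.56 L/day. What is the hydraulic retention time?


HRT = V / Q
= 2604.89 / 66.56
= 39.1360 days

39.1360 days


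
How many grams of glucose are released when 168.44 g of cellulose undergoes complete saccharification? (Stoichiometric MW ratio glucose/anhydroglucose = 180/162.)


glucose = cellulose * 180/162
= 168.44 * 180/162
= 187.1556 g

187.1556 g


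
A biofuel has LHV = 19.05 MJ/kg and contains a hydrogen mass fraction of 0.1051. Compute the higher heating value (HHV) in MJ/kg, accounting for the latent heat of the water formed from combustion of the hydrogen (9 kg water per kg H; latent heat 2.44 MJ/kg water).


HHV = LHV + H_frac * 9 * 2.44
= 19.05 + 0.1051 * 9 * 2.44
= 21.3580 MJ/kg

21.3580 MJ/kg


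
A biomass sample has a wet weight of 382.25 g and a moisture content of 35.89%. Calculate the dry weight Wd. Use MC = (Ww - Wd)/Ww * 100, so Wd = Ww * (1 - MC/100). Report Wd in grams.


Wd = Ww * (1 - MC/100)
= 382.25 * (1 - 35.89/100)
= 245.0605 g

245.0605 g


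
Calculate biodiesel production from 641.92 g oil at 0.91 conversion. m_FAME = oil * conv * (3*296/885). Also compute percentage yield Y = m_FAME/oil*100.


m_FAME = oil * conv * (3 * 296 / 885) = oil * conv * (888/885)
= 641.92 * 0.91 * 888 / 885
= 586.1274 g
Y = m_FAME / oil * 100 = conv * (888/885) * 100
= 0.91 * 888 / 885 * 100
= 91.31%

586.1274 g FAME; Y = 91.31%


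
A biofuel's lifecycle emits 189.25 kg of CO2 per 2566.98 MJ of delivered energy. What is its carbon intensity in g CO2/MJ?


CI = CO2 * 1000 / E
= 189.25 * 1000 / 2566.98
= 73.7248 g CO2/MJ

73.7248 g CO2/MJ


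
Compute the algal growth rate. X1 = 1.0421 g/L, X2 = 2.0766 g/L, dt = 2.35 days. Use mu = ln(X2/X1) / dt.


mu = ln(X2/X1) / dt
= ln(2.0766/1.0421) / 2.35
= 0.2934 per day

0.2934 per day


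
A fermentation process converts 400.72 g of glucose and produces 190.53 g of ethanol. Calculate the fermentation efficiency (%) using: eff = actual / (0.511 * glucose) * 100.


Fermentation efficiency = (actual / (0.511 * glucose)) * 100
= (190.53 / (0.511 * 400.72)) * 100
= 93.0468%

93.0468%


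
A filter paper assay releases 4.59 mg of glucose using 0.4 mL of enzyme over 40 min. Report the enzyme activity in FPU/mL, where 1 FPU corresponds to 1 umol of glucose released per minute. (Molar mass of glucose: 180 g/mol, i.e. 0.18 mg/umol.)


Activity = glucose_mg / (0.18 mg/umol * V_mL * t_min)
= 4.59 / (0.18 * 0.4 * 40)
= 1.5938 FPU/mL

1.5938 FPU/mL


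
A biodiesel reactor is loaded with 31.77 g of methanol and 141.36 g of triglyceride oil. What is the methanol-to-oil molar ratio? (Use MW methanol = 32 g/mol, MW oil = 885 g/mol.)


Molar ratio = n_MeOH / n_oil = (MeOH/32) / (oil/885) = (MeOH * 885) / (32 * oil)
= (31.77 * 885) / (32 * 141.36)
= 6.2156

6.2156


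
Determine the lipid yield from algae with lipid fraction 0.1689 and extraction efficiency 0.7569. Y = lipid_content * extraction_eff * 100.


Y = lipid_content * extraction_eff * 100
= 0.1689 * 0.7569 * 100
= 12.7840%

12.7840%


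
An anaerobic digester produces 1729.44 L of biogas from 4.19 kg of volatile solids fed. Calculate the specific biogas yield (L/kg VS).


Y = V / VS
= 1729.44 / 4.19
= 412.7542 L/kg VS

412.7542 L/kg VS


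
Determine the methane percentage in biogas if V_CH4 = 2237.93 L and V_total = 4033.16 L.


CH4% = V_CH4 / V_total * 100
= 2237.93 / 4033.16 * 100
= 55.4883%

55.4883%


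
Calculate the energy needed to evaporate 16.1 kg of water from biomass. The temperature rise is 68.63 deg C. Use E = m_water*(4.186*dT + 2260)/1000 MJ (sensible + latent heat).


E = m_water * (4.186 * dT + 2260) / 1000
= 16.1 * (4.186 * 68.63 + 2260) / 1000
= 41.0113 MJ

41.0113 MJ


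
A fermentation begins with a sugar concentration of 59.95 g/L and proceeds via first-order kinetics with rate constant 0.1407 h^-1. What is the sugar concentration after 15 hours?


S = S0 * exp(-k * t)
S = 59.95 * exp(-0.1407 * 15)
S = 7.2646 g/L

7.2646 g/L


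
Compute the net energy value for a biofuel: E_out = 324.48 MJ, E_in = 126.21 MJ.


NEV = E_out - E_in
= 324.48 - 126.21
= 198.2700 MJ

198.2700 MJ


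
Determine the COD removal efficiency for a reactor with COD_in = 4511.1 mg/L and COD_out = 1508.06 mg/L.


eta = (COD_in - COD_out) / COD_in * 100
= (4511.1 - 1508.06) / 4511.1 * 100
= 66.5700%

66.5700%


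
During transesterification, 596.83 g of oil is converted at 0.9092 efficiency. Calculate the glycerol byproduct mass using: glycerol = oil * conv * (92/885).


glycerol = oil * conv * (92/885)
= 596.83 * 0.9092 * 92 / 885
= 56.4098 g

56.4098 g


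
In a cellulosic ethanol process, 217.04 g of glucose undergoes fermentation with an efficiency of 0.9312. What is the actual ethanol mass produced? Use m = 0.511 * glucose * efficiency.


Actual ethanol: m = 0.511 * 217.04 * 0.9312
m = 103.2770 g

103.2770 g


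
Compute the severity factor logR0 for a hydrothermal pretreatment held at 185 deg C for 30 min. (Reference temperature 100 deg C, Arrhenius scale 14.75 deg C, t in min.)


logR0 = log10(t * exp((T - 100) / 14.75))
= log10(30 * exp((185 - 100) / 14.75))
= 3.9798

3.9798


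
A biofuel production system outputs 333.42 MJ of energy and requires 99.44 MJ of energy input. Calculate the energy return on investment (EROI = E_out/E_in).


EROI = E_out / E_in
= 333.42 / 99.44
= 3.3530

3.3530


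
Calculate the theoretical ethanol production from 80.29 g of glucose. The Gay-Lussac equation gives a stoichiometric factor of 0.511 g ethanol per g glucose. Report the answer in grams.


Theoretical ethanol yield: m_EtOH = 0.511 * m_glucose
m_EtOH = 0.511 * 80.29 = 41.0282 g

41.0282 g


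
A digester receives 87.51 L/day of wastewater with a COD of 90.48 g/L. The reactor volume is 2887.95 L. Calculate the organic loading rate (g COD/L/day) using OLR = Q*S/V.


OLR = Q * S / V
= 87.51 * 90.48 / 2887.95
= 2.7417 g/L/day

2.7417 g/L/day


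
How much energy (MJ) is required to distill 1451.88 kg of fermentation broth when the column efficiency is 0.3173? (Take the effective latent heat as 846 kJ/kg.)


E = m * 846 / (eta * 1000)
= 1451.88 * 846 / (0.3173 * 1000)
= 3871.0699 MJ

3871.0699 MJ


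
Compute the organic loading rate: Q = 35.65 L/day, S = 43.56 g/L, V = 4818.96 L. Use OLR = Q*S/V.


OLR = Q * S / V
= 35.65 * 43.56 / 4818.96
= 0.3223 g/L/day

0.3223 g/L/day


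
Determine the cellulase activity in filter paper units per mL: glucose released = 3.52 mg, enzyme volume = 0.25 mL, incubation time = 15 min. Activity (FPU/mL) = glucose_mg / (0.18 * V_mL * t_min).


Activity = glucose_mg / (0.18 mg/umol * V_mL * t_min)
= 3.52 / (0.18 * 0.25 * 15)
= 5.2148 FPU/mL

5.2148 FPU/mL


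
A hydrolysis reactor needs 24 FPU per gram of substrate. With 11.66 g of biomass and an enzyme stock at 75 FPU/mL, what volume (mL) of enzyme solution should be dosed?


V = dosage * m_sub / activity
V = 24 * 11.66 / 75
V = 3.7312 mL

3.7312 mL


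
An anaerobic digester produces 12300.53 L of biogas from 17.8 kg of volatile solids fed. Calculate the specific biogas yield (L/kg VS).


Y = V / VS
= 12300.53 / 17.8
= 691.0410 L/kg VS

691.0410 L/kg VS


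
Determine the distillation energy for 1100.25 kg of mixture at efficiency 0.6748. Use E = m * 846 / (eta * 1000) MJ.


E = m * 846 / (eta * 1000)
= 1100.25 * 846 / (0.6748 * 1000)
= 1379.3887 MJ

1379.3887 MJ


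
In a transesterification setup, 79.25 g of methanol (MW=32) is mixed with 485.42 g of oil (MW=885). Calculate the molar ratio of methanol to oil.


Molar ratio = n_MeOH / n_oil = (MeOH/32) / (oil/885) = (MeOH * 885) / (32 * oil)
= (79.25 * 885) / (32 * 485.42)
= 4.5152

4.5152


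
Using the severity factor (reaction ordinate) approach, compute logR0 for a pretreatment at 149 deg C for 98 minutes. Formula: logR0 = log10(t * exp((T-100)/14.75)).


logR0 = log10(t * exp((T - 100) / 14.75))
= log10(98 * exp((149 - 100) / 14.75))
= 3.4340

3.4340


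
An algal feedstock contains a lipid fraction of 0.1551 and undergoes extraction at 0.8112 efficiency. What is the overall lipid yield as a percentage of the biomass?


Y = lipid_content * extraction_eff * 100
= 0.1551 * 0.8112 * 100
= 12.5817%

12.5817%


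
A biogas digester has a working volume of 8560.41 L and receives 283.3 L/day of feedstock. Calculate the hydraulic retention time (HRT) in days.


HRT = V / Q
= 8560.41 / 283.3
= 30.2168 days

30.2168 days


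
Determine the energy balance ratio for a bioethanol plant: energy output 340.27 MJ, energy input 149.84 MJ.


EROI = E_out / E_in
= 340.27 / 149.84
= 2.2709

2.2709


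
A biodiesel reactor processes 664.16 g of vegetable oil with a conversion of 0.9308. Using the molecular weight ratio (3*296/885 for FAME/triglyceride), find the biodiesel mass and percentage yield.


m_FAME = oil * conv * (3 * 296 / 885) = oil * conv * (888/885)
= 664.16 * 0.9308 * 888 / 885
= 620.2957 g
Y = m_FAME / oil * 100 = conv * (888/885) * 100
= 0.9308 * 888 / 885 * 100
= 93.40%

620.2957 g FAME; Y = 93.40%


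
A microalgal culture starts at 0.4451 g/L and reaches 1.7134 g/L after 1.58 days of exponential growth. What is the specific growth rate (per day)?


mu = ln(X2/X1) / dt
= ln(1.7134/0.4451) / 1.58
= 0.8531 per day

0.8531 per day


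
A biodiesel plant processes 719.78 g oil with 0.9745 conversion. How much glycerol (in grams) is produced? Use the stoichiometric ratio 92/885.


glycerol = oil * conv * (92/885)
= 719.78 * 0.9745 * 92 / 885
= 72.9166 g

72.9166 g


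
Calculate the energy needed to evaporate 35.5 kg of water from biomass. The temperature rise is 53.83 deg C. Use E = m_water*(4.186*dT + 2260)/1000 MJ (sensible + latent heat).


E = m_water * (4.186 * dT + 2260) / 1000
= 35.5 * (4.186 * 53.83 + 2260) / 1000
= 88.2293 MJ

88.2293 MJ


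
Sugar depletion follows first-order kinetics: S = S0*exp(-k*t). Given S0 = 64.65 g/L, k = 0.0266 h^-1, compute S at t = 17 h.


S = S0 * exp(-k * t)
S = 64.65 * exp(-0.0266 * 17)
S = 41.1321 g/L

41.1321 g/L


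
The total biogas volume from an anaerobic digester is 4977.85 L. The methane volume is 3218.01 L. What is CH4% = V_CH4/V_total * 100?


CH4% = V_CH4 / V_total * 100
= 3218.01 / 4977.85 * 100
= 64.6466%

64.6466%


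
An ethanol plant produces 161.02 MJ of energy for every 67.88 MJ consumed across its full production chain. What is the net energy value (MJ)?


NEV = E_out - E_in
= 161.02 - 67.88
= 93.1400 MJ

93.1400 MJ


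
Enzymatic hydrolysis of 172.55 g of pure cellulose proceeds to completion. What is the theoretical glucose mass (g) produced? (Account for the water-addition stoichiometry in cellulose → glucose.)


glucose = cellulose * 180/162
= 172.55 * 180/162
= 191.7222 g

191.7222 g


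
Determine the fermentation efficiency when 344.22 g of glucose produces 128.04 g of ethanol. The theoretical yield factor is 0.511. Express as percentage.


Fermentation efficiency = (actual / (0.511 * glucose)) * 100
= (128.04 / (0.511 * 344.22)) * 100
= 72.7928%

72.7928%


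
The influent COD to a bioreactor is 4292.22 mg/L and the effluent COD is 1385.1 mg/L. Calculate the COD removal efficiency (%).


eta = (COD_in - COD_out) / COD_in * 100
= (4292.22 - 1385.1) / 4292.22 * 100
= 67.7300%

67.7300%


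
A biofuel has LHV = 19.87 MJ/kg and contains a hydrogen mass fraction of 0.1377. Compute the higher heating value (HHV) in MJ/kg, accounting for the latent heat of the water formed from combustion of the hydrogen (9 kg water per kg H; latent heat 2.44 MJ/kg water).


HHV = LHV + H_frac * 9 * 2.44
= 19.87 + 0.1377 * 9 * 2.44
= 22.8939 MJ/kg

22.8939 MJ/kg


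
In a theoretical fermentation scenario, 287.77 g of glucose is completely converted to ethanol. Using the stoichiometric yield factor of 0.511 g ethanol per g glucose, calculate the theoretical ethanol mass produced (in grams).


Theoretical ethanol yield: m_EtOH = 0.511 * m_glucose
m_EtOH = 0.511 * 287.77 = 147.0505 g

147.0505 g


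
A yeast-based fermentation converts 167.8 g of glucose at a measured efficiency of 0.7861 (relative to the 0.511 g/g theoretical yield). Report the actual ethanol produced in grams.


Actual ethanol: m = 0.511 * 167.8 * 0.7861
m = 67.4048 g

67.4048 g


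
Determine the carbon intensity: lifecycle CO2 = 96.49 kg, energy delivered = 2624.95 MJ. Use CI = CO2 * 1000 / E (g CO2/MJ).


CI = CO2 * 1000 / E
= 96.49 * 1000 / 2624.95
= 36.7588 g CO2/MJ

36.7588 g CO2/MJ


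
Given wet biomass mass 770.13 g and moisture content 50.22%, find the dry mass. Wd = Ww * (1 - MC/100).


Wd = Ww * (1 - MC/100)
= 770.13 * (1 - 50.22/100)
= 383.3707 g

383.3707 g


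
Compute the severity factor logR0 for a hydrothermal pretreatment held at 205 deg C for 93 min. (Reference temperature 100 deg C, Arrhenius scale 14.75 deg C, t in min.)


logR0 = log10(t * exp((T - 100) / 14.75))
= log10(93 * exp((205 - 100) / 14.75))
= 5.0601

5.0601


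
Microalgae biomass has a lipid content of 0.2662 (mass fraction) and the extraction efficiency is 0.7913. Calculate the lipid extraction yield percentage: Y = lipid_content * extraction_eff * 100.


Y = lipid_content * extraction_eff * 100
= 0.2662 * 0.7913 * 100
= 21.0644%

21.0644%


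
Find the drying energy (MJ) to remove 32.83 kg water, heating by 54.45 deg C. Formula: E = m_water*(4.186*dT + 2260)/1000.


E = m_water * (4.186 * dT + 2260) / 1000
= 32.83 * (4.186 * 54.45 + 2260) / 1000
= 81.6787 MJ

81.6787 MJ


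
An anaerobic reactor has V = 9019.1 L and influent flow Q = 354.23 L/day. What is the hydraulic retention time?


HRT = V / Q
= 9019.1 / 354.23
= 25.4611 days

25.4611 days


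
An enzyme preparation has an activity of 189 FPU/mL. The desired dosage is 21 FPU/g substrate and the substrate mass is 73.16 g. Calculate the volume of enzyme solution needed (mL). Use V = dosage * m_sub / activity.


V = dosage * m_sub / activity
V = 21 * 73.16 / 189
V = 8.1289 mL

8.1289 mL


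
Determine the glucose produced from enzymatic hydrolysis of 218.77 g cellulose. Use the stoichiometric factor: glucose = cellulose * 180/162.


glucose = cellulose * 180/162
= 218.77 * 180/162
= 243.0778 g

243.0778 g


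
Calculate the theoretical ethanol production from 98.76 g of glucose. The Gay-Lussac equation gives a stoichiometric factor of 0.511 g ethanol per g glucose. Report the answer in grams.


Theoretical ethanol yield: m_EtOH = 0.511 * m_glucose
m_EtOH = 0.511 * 98.76 = 50.4664 g

50.4664 g


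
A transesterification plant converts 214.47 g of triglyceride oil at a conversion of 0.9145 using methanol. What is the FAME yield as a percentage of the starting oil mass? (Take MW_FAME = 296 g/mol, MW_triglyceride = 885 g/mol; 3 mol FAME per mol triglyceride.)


m_FAME = oil * conv * (3 * 296 / 885) = oil * conv * (888/885)
= 214.47 * 0.9145 * 888 / 885
= 196.7977 g
Y = m_FAME / oil * 100 = conv * (888/885) * 100
= 0.9145 * 888 / 885 * 100
= 91.76%

91.76%


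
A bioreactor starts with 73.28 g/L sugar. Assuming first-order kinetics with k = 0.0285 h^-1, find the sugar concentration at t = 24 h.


S = S0 * exp(-k * t)
S = 73.28 * exp(-0.0285 * 24)
S = 36.9767 g/L

36.9767 g/L


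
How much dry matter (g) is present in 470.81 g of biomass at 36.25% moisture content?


Wd = Ww * (1 - MC/100)
= 470.81 * (1 - 36.25/100)
= 300.1414 g

300.1414 g


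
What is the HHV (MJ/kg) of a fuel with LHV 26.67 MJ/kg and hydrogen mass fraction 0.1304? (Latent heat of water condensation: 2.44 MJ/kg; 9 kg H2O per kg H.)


HHV = LHV + H_frac * 9 * 2.44
= 26.67 + 0.1304 * 9 * 2.44
= 29.5336 MJ/kg

29.5336 MJ/kg
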